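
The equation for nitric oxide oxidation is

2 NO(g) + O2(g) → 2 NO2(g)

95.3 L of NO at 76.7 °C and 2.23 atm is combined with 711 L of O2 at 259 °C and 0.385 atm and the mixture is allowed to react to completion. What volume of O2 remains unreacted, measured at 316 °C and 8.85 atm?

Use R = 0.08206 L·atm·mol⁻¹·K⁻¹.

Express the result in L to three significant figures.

n(NO) = PV/RT = (2.23 × 95.3) / (0.08206 × 349.85) = 7.403 mol
n(O2) = PV/RT = (0.385 × 711) / (0.08206 × 532.15) = 6.269 mol
For 7.403 mol NO, stoichiometry requires (1/2) × 7.403 = 3.701 mol O2; 6.269 mol is available, so NO is limiting.
n(O2) consumed = (1/2) × 7.403 = 3.701 mol; remaining = 6.269 − 3.701 = 2.568 mol
V(O2) = nRT/P = 2.568 × 0.08206 × 589.15 / 8.85 = 14.03 L

14.0 L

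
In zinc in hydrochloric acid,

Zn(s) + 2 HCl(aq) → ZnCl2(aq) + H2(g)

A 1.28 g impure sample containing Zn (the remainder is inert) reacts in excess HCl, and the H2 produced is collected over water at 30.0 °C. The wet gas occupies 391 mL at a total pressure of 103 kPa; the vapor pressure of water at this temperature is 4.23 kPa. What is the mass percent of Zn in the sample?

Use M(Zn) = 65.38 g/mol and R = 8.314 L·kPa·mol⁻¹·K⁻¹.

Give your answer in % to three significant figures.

P(H2) = 103 − 4.23 = 98.77 kPa
n(H2) = PV/RT = (98.77 × 0.3910) / (8.314 × 303.15) = 0.01532 mol
n(Zn) = (1/1) × 0.01532 = 0.01532 mol
m(Zn) = 0.01532 × 65.38 = 1.002 g
%Zn = 1.002 / 1.28 × 100 = 78.28%

78.3 %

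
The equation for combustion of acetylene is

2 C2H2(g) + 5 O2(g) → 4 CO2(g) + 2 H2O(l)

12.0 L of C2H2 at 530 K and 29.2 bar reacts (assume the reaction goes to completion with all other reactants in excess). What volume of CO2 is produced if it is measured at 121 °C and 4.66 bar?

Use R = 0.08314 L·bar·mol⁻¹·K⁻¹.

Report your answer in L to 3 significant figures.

112 L

n(C2H2) = PV/RT = (29.2 × 12.0) / (0.08314 × 530) = 7.952 mol
n(CO2) = (4/2) × 7.952 = 15.90 mol
V = nRT/P = 15.90 × 0.08314 × 394.15 / 4.66 = 111.8 L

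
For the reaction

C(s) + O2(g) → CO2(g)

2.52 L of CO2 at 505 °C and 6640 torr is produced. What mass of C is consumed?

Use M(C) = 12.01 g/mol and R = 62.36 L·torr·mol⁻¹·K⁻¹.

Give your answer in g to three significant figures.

n(CO2) = PV/RT = (6640 × 2.52) / (62.36 × 778.15) = 0.3448 mol
n(C) = (1/1) × 0.3448 = 0.3448 mol
m(C) = 0.3448 × 12.01 = 4.141 g

4.14 g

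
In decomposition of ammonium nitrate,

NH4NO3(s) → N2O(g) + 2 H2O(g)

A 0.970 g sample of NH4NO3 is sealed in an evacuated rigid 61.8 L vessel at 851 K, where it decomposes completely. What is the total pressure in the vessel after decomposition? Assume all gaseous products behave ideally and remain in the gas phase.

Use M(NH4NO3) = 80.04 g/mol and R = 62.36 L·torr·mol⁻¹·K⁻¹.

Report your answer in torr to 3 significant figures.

31.2 torr

n(NH4NO3) = 0.970 / 80.04 = 0.01212 mol
n(gas produced) = (3/1) × 0.01212 = 0.03636 mol
P = nRT/V = 0.03636 × 62.36 × 851 / 61.8 = 31.22 torr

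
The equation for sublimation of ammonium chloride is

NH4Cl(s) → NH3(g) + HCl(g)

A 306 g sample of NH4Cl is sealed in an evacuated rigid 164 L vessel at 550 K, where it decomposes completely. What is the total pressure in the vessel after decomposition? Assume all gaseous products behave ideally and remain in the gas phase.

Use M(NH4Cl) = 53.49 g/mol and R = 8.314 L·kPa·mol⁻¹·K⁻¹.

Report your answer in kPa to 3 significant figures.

319 kPa

n(NH4Cl) = 306 / 53.49 = 5.721 mol
n(gas produced) = (2/1) × 5.721 = 11.44 mol
P = nRT/V = 11.44 × 8.314 × 550 / 164 = 319.0 kPa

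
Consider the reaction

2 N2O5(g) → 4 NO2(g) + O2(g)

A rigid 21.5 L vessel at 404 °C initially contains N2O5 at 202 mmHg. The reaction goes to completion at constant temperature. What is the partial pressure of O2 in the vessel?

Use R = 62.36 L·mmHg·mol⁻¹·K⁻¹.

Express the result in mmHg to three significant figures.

101 mmHg

n(N2O5)₀ = PV/RT = (202 × 21.5) / (62.36 × 677.15) = 0.1028 mol
n(O2) = (1/2) × 0.1028 = 0.05140 mol
P(O2) = nRT/V = 0.05140 × 62.36 × 677.15 / 21.5 = 101.0 mmHg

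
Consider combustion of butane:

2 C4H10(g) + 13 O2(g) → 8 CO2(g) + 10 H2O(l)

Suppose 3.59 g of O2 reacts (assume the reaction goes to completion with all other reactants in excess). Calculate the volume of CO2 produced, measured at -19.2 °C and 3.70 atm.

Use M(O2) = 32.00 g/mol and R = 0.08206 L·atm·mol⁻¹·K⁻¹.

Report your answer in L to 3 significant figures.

0.389 L

n(O2) = 3.590 / 32.00 = 0.1122 mol
n(CO2) = (8/13) × 0.1122 = 0.06905 mol
V = nRT/P = 0.06905 × 0.08206 × 253.95 / 3.70 = 0.3889 L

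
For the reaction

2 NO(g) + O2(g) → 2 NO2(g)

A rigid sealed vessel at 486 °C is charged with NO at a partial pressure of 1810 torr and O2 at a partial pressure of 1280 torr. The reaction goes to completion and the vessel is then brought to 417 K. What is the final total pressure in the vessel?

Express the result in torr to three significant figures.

At constant V, partial pressures at 486 °C are proportional to moles, so apply stoichiometry directly to pressures.
P(O2) required for 1810 torr of NO = (1/2) × 1810 = 905.0 torr; available 1280 torr, so NO is limiting.
P(O2) remaining = 1280 − (1/2) × 1810 = 375.0 torr
P(gaseous products) = (2)/2 × 1810 = 1810 torr
P_total at 486 °C = 375.0 + 1810 = 2185 torr
Scaling to 417 K: P = 2185 × 417/759.15 = 1200 torr

1200 torr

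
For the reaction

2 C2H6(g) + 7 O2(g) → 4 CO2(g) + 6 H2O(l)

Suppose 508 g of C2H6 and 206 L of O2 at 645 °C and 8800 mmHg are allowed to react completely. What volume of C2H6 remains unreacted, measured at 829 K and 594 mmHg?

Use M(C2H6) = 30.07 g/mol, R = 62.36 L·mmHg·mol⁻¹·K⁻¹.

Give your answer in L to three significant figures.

n(C2H6) = 508 / 30.07 = 16.89 mol
n(O2) = PV/RT = (8800 × 206) / (62.36 × 918.15) = 31.66 mol
For 16.89 mol C2H6, stoichiometry requires (7/2) × 16.89 = 59.12 mol O2; 31.66 mol is available, so O2 is limiting.
n(C2H6) consumed = (2/7) × 31.66 = 9.046 mol; remaining = 16.89 − 9.046 = 7.844 mol
V(C2H6) = nRT/P = 7.844 × 62.36 × 829 / 594 = 682.7 L

683 L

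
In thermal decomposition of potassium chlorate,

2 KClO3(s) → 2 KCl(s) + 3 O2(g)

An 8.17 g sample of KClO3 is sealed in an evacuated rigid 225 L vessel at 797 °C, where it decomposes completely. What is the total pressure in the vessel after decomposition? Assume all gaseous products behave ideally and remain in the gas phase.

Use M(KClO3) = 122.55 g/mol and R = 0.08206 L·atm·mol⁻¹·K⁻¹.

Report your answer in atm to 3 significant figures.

0.0390 atm

n(KClO3) = 8.17 / 122.55 = 0.06667 mol
n(gas produced) = (3/2) × 0.06667 = 0.1000 mol
P = nRT/V = 0.1000 × 0.08206 × 1070.15 / 225 = 0.03903 atm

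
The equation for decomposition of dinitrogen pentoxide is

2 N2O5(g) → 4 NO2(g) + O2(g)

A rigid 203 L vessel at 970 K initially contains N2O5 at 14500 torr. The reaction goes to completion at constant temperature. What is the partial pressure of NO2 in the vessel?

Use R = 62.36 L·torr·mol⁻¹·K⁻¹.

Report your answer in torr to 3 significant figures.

29000 torr

n(N2O5)₀ = PV/RT = (14500 × 203) / (62.36 × 970) = 48.66 mol
n(NO2) = (4/2) × 48.66 = 97.32 mol
P(NO2) = nRT/V = 97.32 × 62.36 × 970 / 203 = 29000 torr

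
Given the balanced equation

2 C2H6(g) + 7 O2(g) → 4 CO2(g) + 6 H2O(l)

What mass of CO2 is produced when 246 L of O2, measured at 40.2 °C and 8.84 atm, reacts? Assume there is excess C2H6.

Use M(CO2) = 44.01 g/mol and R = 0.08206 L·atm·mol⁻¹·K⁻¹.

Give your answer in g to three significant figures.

2130 g

n(O2) = PV/RT = (8.84 × 246) / (0.08206 × 313.35) = 84.57 mol
n(CO2) = (4/7) × 84.57 = 48.33 mol
m(CO2) = 48.33 × 44.01 = 2127 g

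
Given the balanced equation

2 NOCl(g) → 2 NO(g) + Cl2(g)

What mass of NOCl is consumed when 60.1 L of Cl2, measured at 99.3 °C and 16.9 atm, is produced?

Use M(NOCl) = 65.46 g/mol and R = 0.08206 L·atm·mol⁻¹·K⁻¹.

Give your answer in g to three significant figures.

n(Cl2) = PV/RT = (16.9 × 60.1) / (0.08206 × 372.45) = 33.23 mol
n(NOCl) = (2/1) × 33.23 = 66.46 mol
m(NOCl) = 66.46 × 65.46 = 4350 g

4350 g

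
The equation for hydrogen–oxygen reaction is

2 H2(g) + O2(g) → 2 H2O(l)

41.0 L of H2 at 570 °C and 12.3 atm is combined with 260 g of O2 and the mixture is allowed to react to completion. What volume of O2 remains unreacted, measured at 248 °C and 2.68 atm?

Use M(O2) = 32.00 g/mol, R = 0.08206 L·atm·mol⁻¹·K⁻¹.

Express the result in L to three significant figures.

n(H2) = PV/RT = (12.3 × 41.0) / (0.08206 × 843.15) = 7.289 mol
n(O2) = 260 / 32.00 = 8.125 mol
For 7.289 mol H2, stoichiometry requires (1/2) × 7.289 = 3.644 mol O2; 8.125 mol is available, so H2 is limiting.
n(O2) consumed = (1/2) × 7.289 = 3.644 mol; remaining = 8.125 − 3.644 = 4.481 mol
V(O2) = nRT/P = 4.481 × 0.08206 × 521.15 / 2.68 = 71.50 L

71.5 L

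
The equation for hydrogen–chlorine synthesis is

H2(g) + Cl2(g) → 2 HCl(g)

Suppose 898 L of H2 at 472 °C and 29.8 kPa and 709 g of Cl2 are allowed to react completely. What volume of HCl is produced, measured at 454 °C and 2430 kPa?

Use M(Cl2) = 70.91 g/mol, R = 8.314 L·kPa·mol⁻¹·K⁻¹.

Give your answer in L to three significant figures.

n(H2) = PV/RT = (29.8 × 898) / (8.314 × 745.15) = 4.320 mol
n(Cl2) = 709 / 70.91 = 9.999 mol
For 4.320 mol H2, stoichiometry requires (1/1) × 4.320 = 4.320 mol Cl2; 9.999 mol is available, so H2 is limiting.
n(HCl) = (2/1) × 4.320 = 8.640 mol
V(HCl) = nRT/P = 8.640 × 8.314 × 727.15 / 2430 = 21.50 L

21.5 L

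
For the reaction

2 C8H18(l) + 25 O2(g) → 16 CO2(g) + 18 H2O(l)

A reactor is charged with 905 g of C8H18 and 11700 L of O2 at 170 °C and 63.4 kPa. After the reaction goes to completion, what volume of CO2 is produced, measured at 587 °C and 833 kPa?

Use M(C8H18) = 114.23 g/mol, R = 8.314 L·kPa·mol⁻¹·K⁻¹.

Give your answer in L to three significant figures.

544 L

n(C8H18) = 905 / 114.23 = 7.923 mol
n(O2) = PV/RT = (63.4 × 11700) / (8.314 × 443.15) = 201.3 mol
For 7.923 mol C8H18, stoichiometry requires (25/2) × 7.923 = 99.04 mol O2; 201.3 mol is available, so C8H18 is limiting.
n(CO2) = (16/2) × 7.923 = 63.38 mol
V(CO2) = nRT/P = 63.38 × 8.314 × 860.15 / 833 = 544.1 L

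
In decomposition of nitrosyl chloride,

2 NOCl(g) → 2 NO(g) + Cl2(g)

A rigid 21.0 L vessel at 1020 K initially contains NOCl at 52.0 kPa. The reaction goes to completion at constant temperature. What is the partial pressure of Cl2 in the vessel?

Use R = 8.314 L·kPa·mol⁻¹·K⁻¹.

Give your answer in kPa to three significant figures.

26.0 kPa

n(NOCl)₀ = PV/RT = (52.0 × 21.0) / (8.314 × 1020) = 0.1288 mol
n(Cl2) = (1/2) × 0.1288 = 0.06440 mol
P(Cl2) = nRT/V = 0.06440 × 8.314 × 1020 / 21.0 = 26.01 kPa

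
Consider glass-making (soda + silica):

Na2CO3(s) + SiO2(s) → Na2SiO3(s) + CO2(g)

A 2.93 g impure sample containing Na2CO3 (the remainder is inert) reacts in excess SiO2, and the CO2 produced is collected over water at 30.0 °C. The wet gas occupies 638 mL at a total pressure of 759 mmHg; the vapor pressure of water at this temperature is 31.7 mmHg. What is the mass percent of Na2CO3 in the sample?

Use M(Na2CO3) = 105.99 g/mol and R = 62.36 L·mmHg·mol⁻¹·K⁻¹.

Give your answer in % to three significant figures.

88.8 %

P(CO2) = 759 − 31.7 = 727.3 mmHg
n(CO2) = PV/RT = (727.3 × 0.6380) / (62.36 × 303.15) = 0.02455 mol
n(Na2CO3) = (1/1) × 0.02455 = 0.02455 mol
m(Na2CO3) = 0.02455 × 105.99 = 2.602 g
%Na2CO3 = 2.602 / 2.93 × 100 = 88.81%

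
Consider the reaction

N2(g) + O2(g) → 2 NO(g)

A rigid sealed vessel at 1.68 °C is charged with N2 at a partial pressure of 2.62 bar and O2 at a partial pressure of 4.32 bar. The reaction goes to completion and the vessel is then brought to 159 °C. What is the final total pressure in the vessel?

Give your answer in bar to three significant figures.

At constant V, partial pressures at 1.68 °C are proportional to moles, so apply stoichiometry directly to pressures.
P(O2) required for 2.62 bar of N2 = (1/1) × 2.62 = 2.620 bar; available 4.32 bar, so N2 is limiting.
P(O2) remaining = 4.32 − (1/1) × 2.62 = 1.700 bar
P(gaseous products) = (2)/1 × 2.62 = 5.240 bar
P_total at 1.68 °C = 1.700 + 5.240 = 6.940 bar
Scaling to 159 °C: P = 6.940 × 432.15/274.83 = 10.91 bar

10.9 bar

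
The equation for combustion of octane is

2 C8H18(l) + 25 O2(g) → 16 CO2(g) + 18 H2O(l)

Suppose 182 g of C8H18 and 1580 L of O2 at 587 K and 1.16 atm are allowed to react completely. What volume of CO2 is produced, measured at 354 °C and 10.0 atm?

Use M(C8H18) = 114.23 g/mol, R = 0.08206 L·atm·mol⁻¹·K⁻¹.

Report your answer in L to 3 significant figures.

65.6 L

n(C8H18) = 182 / 114.23 = 1.593 mol
n(O2) = PV/RT = (1.16 × 1580) / (0.08206 × 587) = 38.05 mol
For 1.593 mol C8H18, stoichiometry requires (25/2) × 1.593 = 19.91 mol O2; 38.05 mol is available, so C8H18 is limiting.
n(CO2) = (16/2) × 1.593 = 12.74 mol
V(CO2) = nRT/P = 12.74 × 0.08206 × 627.15 / 10.0 = 65.57 L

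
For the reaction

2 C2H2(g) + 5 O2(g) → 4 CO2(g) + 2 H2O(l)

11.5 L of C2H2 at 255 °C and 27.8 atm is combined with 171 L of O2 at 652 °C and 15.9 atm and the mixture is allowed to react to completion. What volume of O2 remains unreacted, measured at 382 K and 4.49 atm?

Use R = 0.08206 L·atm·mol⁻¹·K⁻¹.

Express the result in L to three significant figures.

n(C2H2) = PV/RT = (27.8 × 11.5) / (0.08206 × 528.15) = 7.377 mol
n(O2) = PV/RT = (15.9 × 171) / (0.08206 × 925.15) = 35.81 mol
For 7.377 mol C2H2, stoichiometry requires (5/2) × 7.377 = 18.44 mol O2; 35.81 mol is available, so C2H2 is limiting.
n(O2) consumed = (5/2) × 7.377 = 18.44 mol; remaining = 35.81 − 18.44 = 17.37 mol
V(O2) = nRT/P = 17.37 × 0.08206 × 382 / 4.49 = 121.3 L

121 L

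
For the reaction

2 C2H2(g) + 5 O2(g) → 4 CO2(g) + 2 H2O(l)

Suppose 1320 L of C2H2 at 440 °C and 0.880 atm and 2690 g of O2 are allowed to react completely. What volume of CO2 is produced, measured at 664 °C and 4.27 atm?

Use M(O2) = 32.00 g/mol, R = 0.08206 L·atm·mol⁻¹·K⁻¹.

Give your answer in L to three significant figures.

715 L

n(C2H2) = PV/RT = (0.880 × 1320) / (0.08206 × 713.15) = 19.85 mol
n(O2) = 2690 / 32.00 = 84.06 mol
For 19.85 mol C2H2, stoichiometry requires (5/2) × 19.85 = 49.62 mol O2; 84.06 mol is available, so C2H2 is limiting.
n(CO2) = (4/2) × 19.85 = 39.70 mol
V(CO2) = nRT/P = 39.70 × 0.08206 × 937.15 / 4.27 = 715.0 L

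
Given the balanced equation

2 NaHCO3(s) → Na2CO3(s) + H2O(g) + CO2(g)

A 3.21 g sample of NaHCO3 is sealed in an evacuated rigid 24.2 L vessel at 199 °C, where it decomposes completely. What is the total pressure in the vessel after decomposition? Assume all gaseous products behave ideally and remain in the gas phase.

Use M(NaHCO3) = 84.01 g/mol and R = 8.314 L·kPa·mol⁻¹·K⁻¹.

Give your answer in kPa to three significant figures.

n(NaHCO3) = 3.21 / 84.01 = 0.03821 mol
n(gas produced) = (2/2) × 0.03821 = 0.03821 mol
P = nRT/V = 0.03821 × 8.314 × 472.15 / 24.2 = 6.198 kPa

6.20 kPa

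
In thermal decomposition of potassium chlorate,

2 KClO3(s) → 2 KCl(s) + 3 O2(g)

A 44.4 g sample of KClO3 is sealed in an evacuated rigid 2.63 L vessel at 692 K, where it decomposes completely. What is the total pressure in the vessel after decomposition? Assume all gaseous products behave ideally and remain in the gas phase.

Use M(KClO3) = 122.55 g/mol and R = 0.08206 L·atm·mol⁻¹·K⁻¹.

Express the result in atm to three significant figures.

11.7 atm

n(KClO3) = 44.4 / 122.55 = 0.3623 mol
n(gas produced) = (3/2) × 0.3623 = 0.5434 mol
P = nRT/V = 0.5434 × 0.08206 × 692 / 2.63 = 11.73 atm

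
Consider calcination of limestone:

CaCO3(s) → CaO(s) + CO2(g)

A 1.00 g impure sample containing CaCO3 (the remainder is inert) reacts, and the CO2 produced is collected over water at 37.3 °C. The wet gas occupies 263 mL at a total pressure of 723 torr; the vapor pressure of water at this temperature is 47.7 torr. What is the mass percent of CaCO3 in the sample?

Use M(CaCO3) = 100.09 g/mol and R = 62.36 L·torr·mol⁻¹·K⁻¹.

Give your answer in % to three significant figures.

91.8 %

P(CO2) = 723 − 47.7 = 675.3 torr
n(CO2) = PV/RT = (675.3 × 0.2630) / (62.36 × 310.45) = 0.009174 mol
n(CaCO3) = (1/1) × 0.009174 = 0.009174 mol
m(CaCO3) = 0.009174 × 100.09 = 0.9182 g
%CaCO3 = 0.9182 / 1.00 × 100 = 91.82%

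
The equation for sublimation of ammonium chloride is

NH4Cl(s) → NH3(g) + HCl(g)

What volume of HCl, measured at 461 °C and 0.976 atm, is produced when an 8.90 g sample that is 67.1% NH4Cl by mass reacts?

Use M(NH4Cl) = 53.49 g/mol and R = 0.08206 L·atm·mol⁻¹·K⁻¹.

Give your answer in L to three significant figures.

mass of NH4Cl = 8.90 × 67.1/100 = 5.972 g
n(NH4Cl) = 5.972 / 53.49 = 0.1116 mol
n(HCl) = (1/1) × 0.1116 = 0.1116 mol
V = nRT/P = 0.1116 × 0.08206 × 734.15 / 0.976 = 6.889 L

6.89 L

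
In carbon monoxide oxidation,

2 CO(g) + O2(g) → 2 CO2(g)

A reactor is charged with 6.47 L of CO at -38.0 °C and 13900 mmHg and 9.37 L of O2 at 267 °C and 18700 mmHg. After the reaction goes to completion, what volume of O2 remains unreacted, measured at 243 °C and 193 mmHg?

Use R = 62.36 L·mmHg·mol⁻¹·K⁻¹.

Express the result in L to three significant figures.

356 L

n(CO) = PV/RT = (13900 × 6.47) / (62.36 × 235.15) = 6.133 mol
n(O2) = PV/RT = (18700 × 9.37) / (62.36 × 540.15) = 5.202 mol
For 6.133 mol CO, stoichiometry requires (1/2) × 6.133 = 3.067 mol O2; 5.202 mol is available, so CO is limiting.
n(O2) consumed = (1/2) × 6.133 = 3.067 mol; remaining = 5.202 − 3.067 = 2.135 mol
V(O2) = nRT/P = 2.135 × 62.36 × 516.15 / 193 = 356.1 L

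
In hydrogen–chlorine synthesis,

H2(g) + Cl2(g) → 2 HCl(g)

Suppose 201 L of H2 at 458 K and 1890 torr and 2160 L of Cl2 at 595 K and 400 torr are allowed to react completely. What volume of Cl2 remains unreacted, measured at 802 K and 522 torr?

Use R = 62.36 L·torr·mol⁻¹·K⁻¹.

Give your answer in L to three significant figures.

n(H2) = PV/RT = (1890 × 201) / (62.36 × 458) = 13.30 mol
n(Cl2) = PV/RT = (400 × 2160) / (62.36 × 595) = 23.29 mol
For 13.30 mol H2, stoichiometry requires (1/1) × 13.30 = 13.30 mol Cl2; 23.29 mol is available, so H2 is limiting.
n(Cl2) consumed = (1/1) × 13.30 = 13.30 mol; remaining = 23.29 − 13.30 = 9.990 mol
V(Cl2) = nRT/P = 9.990 × 62.36 × 802 / 522 = 957.1 L

957 L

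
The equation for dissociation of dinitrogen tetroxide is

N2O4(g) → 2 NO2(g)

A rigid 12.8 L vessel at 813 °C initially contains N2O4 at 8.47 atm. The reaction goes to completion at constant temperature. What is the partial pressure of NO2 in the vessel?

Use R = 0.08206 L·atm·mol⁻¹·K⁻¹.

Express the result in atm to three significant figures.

16.9 atm

n(N2O4)₀ = PV/RT = (8.47 × 12.8) / (0.08206 × 1086.15) = 1.216 mol
n(NO2) = (2/1) × 1.216 = 2.432 mol
P(NO2) = nRT/V = 2.432 × 0.08206 × 1086.15 / 12.8 = 16.93 atm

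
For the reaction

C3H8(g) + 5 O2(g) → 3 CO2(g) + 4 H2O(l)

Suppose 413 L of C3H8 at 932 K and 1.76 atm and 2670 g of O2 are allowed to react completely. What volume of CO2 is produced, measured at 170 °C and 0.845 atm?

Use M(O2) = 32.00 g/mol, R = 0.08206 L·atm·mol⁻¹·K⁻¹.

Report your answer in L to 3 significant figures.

n(C3H8) = PV/RT = (1.76 × 413) / (0.08206 × 932) = 9.504 mol
n(O2) = 2670 / 32.00 = 83.44 mol
For 9.504 mol C3H8, stoichiometry requires (5/1) × 9.504 = 47.52 mol O2; 83.44 mol is available, so C3H8 is limiting.
n(CO2) = (3/1) × 9.504 = 28.51 mol
V(CO2) = nRT/P = 28.51 × 0.08206 × 443.15 / 0.845 = 1227 L

1230 L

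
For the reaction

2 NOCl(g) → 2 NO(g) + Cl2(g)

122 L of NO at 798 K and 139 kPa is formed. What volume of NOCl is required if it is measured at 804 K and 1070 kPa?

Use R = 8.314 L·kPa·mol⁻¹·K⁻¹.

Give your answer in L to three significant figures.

16.0 L

n(NO) = PV/RT = (139 × 122) / (8.314 × 798) = 2.556 mol
n(NOCl) = (2/2) × 2.556 = 2.556 mol
V = nRT/P = 2.556 × 8.314 × 804 / 1070 = 15.97 L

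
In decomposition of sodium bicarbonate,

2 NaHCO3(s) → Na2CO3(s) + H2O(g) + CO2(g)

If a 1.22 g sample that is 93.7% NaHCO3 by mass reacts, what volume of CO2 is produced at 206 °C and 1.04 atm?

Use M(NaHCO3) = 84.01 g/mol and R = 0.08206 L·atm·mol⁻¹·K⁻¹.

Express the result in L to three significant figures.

0.257 L

mass of NaHCO3 = 1.22 × 93.7/100 = 1.143 g
n(NaHCO3) = 1.143 / 84.01 = 0.01361 mol
n(CO2) = (1/2) × 0.01361 = 0.006805 mol
V = nRT/P = 0.006805 × 0.08206 × 479.15 / 1.04 = 0.2573 L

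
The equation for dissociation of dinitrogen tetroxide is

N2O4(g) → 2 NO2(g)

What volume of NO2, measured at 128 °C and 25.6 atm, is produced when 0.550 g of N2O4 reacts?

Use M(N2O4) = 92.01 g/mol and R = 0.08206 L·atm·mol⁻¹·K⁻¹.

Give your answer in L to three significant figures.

n(N2O4) = 0.5500 / 92.01 = 0.005978 mol
n(NO2) = (2/1) × 0.005978 = 0.01196 mol
V = nRT/P = 0.01196 × 0.08206 × 401.15 / 25.6 = 0.01538 L

0.0154 L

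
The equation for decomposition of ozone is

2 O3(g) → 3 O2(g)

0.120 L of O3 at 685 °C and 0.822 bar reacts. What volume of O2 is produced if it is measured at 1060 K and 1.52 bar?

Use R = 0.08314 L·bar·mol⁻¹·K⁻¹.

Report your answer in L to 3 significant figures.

0.108 L

n(O3) = PV/RT = (0.822 × 0.120) / (0.08314 × 958.15) = 0.001238 mol
n(O2) = (3/2) × 0.001238 = 0.001857 mol
V = nRT/P = 0.001857 × 0.08314 × 1060 / 1.52 = 0.1077 L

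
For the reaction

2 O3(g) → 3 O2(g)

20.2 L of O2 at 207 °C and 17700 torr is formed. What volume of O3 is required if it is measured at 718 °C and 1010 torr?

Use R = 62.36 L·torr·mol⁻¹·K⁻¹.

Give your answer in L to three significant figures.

487 L

n(O2) = PV/RT = (17700 × 20.2) / (62.36 × 480.15) = 11.94 mol
n(O3) = (2/3) × 11.94 = 7.960 mol
V = nRT/P = 7.960 × 62.36 × 991.15 / 1010 = 487.1 L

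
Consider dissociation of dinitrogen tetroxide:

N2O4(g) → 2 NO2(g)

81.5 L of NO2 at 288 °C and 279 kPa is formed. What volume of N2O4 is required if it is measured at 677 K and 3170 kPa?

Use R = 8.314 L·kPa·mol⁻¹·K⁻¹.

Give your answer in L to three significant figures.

4.33 L

n(NO2) = PV/RT = (279 × 81.5) / (8.314 × 561.15) = 4.874 mol
n(N2O4) = (1/2) × 4.874 = 2.437 mol
V = nRT/P = 2.437 × 8.314 × 677 / 3170 = 4.327 L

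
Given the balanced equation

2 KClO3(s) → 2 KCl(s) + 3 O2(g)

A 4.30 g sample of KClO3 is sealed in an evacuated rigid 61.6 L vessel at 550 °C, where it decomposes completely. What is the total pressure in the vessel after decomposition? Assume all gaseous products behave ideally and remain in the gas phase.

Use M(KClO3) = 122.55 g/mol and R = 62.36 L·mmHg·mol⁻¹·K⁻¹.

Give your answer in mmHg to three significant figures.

n(KClO3) = 4.30 / 122.55 = 0.03509 mol
n(gas produced) = (3/2) × 0.03509 = 0.05264 mol
P = nRT/V = 0.05264 × 62.36 × 823.15 / 61.6 = 43.87 mmHg

43.9 mmHg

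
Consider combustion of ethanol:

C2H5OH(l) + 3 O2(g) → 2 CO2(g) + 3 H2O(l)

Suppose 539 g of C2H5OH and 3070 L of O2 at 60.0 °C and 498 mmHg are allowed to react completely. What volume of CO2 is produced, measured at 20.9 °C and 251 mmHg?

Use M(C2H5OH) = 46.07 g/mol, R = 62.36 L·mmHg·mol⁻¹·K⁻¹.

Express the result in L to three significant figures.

n(C2H5OH) = 539 / 46.07 = 11.70 mol
n(O2) = PV/RT = (498 × 3070) / (62.36 × 333.15) = 73.59 mol
For 11.70 mol C2H5OH, stoichiometry requires (3/1) × 11.70 = 35.10 mol O2; 73.59 mol is available, so C2H5OH is limiting.
n(CO2) = (2/1) × 11.70 = 23.40 mol
V(CO2) = nRT/P = 23.40 × 62.36 × 294.05 / 251 = 1710 L

1710 L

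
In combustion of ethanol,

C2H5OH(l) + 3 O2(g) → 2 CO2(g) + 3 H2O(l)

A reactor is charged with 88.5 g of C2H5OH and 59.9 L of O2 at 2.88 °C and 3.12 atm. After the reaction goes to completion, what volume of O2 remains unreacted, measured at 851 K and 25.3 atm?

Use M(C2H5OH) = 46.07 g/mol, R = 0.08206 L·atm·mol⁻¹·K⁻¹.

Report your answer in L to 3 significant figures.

6.87 L

n(C2H5OH) = 88.5 / 46.07 = 1.921 mol
n(O2) = PV/RT = (3.12 × 59.9) / (0.08206 × 276.03) = 8.251 mol
For 1.921 mol C2H5OH, stoichiometry requires (3/1) × 1.921 = 5.763 mol O2; 8.251 mol is available, so C2H5OH is limiting.
n(O2) consumed = (3/1) × 1.921 = 5.763 mol; remaining = 8.251 − 5.763 = 2.488 mol
V(O2) = nRT/P = 2.488 × 0.08206 × 851 / 25.3 = 6.867 L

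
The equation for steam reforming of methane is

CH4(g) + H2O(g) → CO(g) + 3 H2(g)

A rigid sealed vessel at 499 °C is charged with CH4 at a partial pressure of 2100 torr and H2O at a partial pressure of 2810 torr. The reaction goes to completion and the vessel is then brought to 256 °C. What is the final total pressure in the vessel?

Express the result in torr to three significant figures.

At constant V, partial pressures at 499 °C are proportional to moles, so apply stoichiometry directly to pressures.
P(H2O) required for 2100 torr of CH4 = (1/1) × 2100 = 2100 torr; available 2810 torr, so CH4 is limiting.
P(H2O) remaining = 2810 − (1/1) × 2100 = 710.0 torr
P(gaseous products) = (1+3)/1 × 2100 = 8400 torr
P_total at 499 °C = 710.0 + 8400 = 9110 torr
Scaling to 256 °C: P = 9110 × 529.15/772.15 = 6243 torr

6240 torr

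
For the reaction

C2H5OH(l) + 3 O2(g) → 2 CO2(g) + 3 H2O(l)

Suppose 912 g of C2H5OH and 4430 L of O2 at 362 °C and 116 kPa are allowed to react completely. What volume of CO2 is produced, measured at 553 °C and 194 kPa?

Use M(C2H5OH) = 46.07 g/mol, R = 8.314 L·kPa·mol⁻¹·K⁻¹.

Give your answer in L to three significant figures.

1400 L

n(C2H5OH) = 912 / 46.07 = 19.80 mol
n(O2) = PV/RT = (116 × 4430) / (8.314 × 635.15) = 97.31 mol
For 19.80 mol C2H5OH, stoichiometry requires (3/1) × 19.80 = 59.40 mol O2; 97.31 mol is available, so C2H5OH is limiting.
n(CO2) = (2/1) × 19.80 = 39.60 mol
V(CO2) = nRT/P = 39.60 × 8.314 × 826.15 / 194 = 1402 L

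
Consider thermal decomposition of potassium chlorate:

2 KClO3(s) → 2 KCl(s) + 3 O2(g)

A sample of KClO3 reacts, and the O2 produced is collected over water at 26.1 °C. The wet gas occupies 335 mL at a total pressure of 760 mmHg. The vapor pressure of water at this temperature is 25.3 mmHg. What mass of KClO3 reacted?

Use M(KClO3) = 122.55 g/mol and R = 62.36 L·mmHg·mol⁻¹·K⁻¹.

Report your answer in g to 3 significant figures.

P(O2) = 760 − 25.3 = 734.7 mmHg
n(O2) = PV/RT = (734.7 × 0.3350) / (62.36 × 299.25) = 0.01319 mol
n(KClO3) = (2/3) × 0.01319 = 0.008793 mol
m(KClO3) = 0.008793 × 122.55 = 1.078 g

1.08 g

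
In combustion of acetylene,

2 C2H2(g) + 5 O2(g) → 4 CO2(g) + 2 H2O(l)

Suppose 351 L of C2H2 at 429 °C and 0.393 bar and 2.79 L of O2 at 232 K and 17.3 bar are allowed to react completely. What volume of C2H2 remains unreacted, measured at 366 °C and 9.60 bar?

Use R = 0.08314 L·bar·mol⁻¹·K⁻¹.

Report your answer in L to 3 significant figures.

7.54 L

n(C2H2) = PV/RT = (0.393 × 351) / (0.08314 × 702.15) = 2.363 mol
n(O2) = PV/RT = (17.3 × 2.79) / (0.08314 × 232) = 2.502 mol
For 2.363 mol C2H2, stoichiometry requires (5/2) × 2.363 = 5.907 mol O2; 2.502 mol is available, so O2 is limiting.
n(C2H2) consumed = (2/5) × 2.502 = 1.001 mol; remaining = 2.363 − 1.001 = 1.362 mol
V(C2H2) = nRT/P = 1.362 × 0.08314 × 639.15 / 9.60 = 7.539 L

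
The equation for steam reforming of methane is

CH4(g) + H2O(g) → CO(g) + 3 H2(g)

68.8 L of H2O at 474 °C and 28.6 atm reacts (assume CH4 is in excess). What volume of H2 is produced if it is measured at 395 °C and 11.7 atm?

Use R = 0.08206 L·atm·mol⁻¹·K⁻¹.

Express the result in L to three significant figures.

n(H2O) = PV/RT = (28.6 × 68.8) / (0.08206 × 747.15) = 32.09 mol
n(H2) = (3/1) × 32.09 = 96.27 mol
V = nRT/P = 96.27 × 0.08206 × 668.15 / 11.7 = 451.1 L

451 L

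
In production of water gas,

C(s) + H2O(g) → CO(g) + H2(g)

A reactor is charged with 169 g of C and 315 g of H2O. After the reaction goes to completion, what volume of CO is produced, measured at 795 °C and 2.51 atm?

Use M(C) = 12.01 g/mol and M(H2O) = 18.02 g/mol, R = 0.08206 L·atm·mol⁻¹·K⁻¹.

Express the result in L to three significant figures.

n(C) = 169 / 12.01 = 14.07 mol
n(H2O) = 315 / 18.02 = 17.48 mol
For 14.07 mol C, stoichiometry requires (1/1) × 14.07 = 14.07 mol H2O; 17.48 mol is available, so C is limiting.
n(CO) = (1/1) × 14.07 = 14.07 mol
V(CO) = nRT/P = 14.07 × 0.08206 × 1068.15 / 2.51 = 491.3 L

491 L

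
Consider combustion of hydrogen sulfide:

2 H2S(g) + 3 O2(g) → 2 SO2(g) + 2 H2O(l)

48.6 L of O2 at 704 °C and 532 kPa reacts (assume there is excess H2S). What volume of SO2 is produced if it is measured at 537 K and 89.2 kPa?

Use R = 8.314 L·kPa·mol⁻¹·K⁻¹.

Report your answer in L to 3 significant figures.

n(O2) = PV/RT = (532 × 48.6) / (8.314 × 977.15) = 3.183 mol
n(SO2) = (2/3) × 3.183 = 2.122 mol
V = nRT/P = 2.122 × 8.314 × 537 / 89.2 = 106.2 L

106 L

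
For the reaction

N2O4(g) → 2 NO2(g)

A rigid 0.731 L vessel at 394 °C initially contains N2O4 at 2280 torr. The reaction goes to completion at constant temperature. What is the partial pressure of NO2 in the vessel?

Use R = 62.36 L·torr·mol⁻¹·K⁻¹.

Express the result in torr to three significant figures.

n(N2O4)₀ = PV/RT = (2280 × 0.731) / (62.36 × 667.15) = 0.04006 mol
n(NO2) = (2/1) × 0.04006 = 0.08012 mol
P(NO2) = nRT/V = 0.08012 × 62.36 × 667.15 / 0.731 = 4560 torr

4560 torr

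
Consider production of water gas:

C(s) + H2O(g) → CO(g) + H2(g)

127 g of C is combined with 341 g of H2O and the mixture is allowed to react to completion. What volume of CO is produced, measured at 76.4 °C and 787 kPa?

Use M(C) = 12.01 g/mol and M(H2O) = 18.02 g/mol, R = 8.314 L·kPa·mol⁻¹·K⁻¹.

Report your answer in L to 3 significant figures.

n(C) = 127 / 12.01 = 10.57 mol
n(H2O) = 341 / 18.02 = 18.92 mol
For 10.57 mol C, stoichiometry requires (1/1) × 10.57 = 10.57 mol H2O; 18.92 mol is available, so C is limiting.
n(CO) = (1/1) × 10.57 = 10.57 mol
V(CO) = nRT/P = 10.57 × 8.314 × 349.55 / 787 = 39.03 L

39.0 L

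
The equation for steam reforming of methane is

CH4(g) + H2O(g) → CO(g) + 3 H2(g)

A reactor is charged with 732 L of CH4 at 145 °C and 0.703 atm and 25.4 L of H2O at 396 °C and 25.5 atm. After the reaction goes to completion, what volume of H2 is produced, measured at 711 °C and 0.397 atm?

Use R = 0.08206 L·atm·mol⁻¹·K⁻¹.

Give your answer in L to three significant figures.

7200 L

n(CH4) = PV/RT = (0.703 × 732) / (0.08206 × 418.15) = 15.00 mol
n(H2O) = PV/RT = (25.5 × 25.4) / (0.08206 × 669.15) = 11.80 mol
For 15.00 mol CH4, stoichiometry requires (1/1) × 15.00 = 15.00 mol H2O; 11.80 mol is available, so H2O is limiting.
n(H2) = (3/1) × 11.80 = 35.40 mol
V(H2) = nRT/P = 35.40 × 0.08206 × 984.15 / 0.397 = 7201 L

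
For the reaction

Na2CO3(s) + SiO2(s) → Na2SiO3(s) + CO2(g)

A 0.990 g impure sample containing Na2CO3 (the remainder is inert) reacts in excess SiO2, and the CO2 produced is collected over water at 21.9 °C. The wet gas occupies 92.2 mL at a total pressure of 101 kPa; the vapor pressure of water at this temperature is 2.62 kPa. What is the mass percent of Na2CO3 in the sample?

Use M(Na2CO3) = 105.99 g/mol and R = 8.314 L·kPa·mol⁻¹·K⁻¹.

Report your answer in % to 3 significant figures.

P(CO2) = 101 − 2.62 = 98.38 kPa
n(CO2) = PV/RT = (98.38 × 0.09220) / (8.314 × 295.05) = 0.003698 mol
n(Na2CO3) = (1/1) × 0.003698 = 0.003698 mol
m(Na2CO3) = 0.003698 × 105.99 = 0.3920 g
%Na2CO3 = 0.3920 / 0.990 × 100 = 39.60%

39.6 %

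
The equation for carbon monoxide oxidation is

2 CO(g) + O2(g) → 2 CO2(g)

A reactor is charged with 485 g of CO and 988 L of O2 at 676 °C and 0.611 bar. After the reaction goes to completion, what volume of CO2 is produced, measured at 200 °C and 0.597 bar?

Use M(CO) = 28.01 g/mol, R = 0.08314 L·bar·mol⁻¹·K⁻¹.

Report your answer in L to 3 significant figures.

1010 L

n(CO) = 485 / 28.01 = 17.32 mol
n(O2) = PV/RT = (0.611 × 988) / (0.08314 × 949.15) = 7.650 mol
For 17.32 mol CO, stoichiometry requires (1/2) × 17.32 = 8.660 mol O2; 7.650 mol is available, so O2 is limiting.
n(CO2) = (2/1) × 7.650 = 15.30 mol
V(CO2) = nRT/P = 15.30 × 0.08314 × 473.15 / 0.597 = 1008 L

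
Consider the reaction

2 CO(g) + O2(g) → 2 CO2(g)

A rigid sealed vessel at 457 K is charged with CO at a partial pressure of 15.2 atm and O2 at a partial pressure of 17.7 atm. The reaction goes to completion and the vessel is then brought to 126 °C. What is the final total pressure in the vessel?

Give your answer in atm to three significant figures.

22.1 atm

Because the vessel is rigid and T is held at 457 K, work the stoichiometry in partial pressures (P_i = n_iRT/V).
P(O2) required for 15.2 atm of CO = (1/2) × 15.2 = 7.600 atm; available 17.7 atm, so CO is limiting.
P(O2) remaining = 17.7 − (1/2) × 15.2 = 10.10 atm
P(gaseous products) = (2)/2 × 15.2 = 15.20 atm
P_total at 457 K = 10.10 + 15.20 = 25.30 atm
Scaling to 126 °C: P = 25.30 × 399.15/457 = 22.10 atm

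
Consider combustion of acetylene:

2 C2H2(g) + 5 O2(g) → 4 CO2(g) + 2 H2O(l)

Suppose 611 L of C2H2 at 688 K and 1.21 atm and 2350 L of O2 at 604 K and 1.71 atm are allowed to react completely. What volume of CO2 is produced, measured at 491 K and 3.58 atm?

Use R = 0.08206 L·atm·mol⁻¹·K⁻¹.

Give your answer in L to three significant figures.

n(C2H2) = PV/RT = (1.21 × 611) / (0.08206 × 688) = 13.10 mol
n(O2) = PV/RT = (1.71 × 2350) / (0.08206 × 604) = 81.08 mol
For 13.10 mol C2H2, stoichiometry requires (5/2) × 13.10 = 32.75 mol O2; 81.08 mol is available, so C2H2 is limiting.
n(CO2) = (4/2) × 13.10 = 26.20 mol
V(CO2) = nRT/P = 26.20 × 0.08206 × 491 / 3.58 = 294.9 L

295 L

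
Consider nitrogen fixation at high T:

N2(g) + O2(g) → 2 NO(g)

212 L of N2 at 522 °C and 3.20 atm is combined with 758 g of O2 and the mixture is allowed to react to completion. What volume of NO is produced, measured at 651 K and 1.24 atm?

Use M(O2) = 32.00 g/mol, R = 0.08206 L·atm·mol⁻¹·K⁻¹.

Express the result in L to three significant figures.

896 L

n(N2) = PV/RT = (3.20 × 212) / (0.08206 × 795.15) = 10.40 mol
n(O2) = 758 / 32.00 = 23.69 mol
For 10.40 mol N2, stoichiometry requires (1/1) × 10.40 = 10.40 mol O2; 23.69 mol is available, so N2 is limiting.
n(NO) = (2/1) × 10.40 = 20.80 mol
V(NO) = nRT/P = 20.80 × 0.08206 × 651 / 1.24 = 896.1 L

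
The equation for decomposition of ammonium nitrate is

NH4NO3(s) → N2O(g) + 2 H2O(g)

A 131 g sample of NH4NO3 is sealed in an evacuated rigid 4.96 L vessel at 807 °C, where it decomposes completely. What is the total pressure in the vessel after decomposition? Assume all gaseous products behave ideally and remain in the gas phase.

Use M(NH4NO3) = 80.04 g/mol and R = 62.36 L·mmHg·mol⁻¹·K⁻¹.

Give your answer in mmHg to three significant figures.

66700 mmHg

n(NH4NO3) = 131 / 80.04 = 1.637 mol
n(gas produced) = (3/1) × 1.637 = 4.911 mol
P = nRT/V = 4.911 × 62.36 × 1080.15 / 4.96 = 66690 mmHg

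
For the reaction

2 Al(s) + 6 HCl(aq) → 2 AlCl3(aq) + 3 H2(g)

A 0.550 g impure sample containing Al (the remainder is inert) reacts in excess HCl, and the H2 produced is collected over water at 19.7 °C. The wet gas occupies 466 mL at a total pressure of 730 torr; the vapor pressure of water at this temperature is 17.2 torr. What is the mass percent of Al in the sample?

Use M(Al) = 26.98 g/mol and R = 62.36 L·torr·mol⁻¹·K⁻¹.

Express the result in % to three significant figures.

59.5 %

P(H2) = 730 − 17.2 = 712.8 torr
n(H2) = PV/RT = (712.8 × 0.4660) / (62.36 × 292.85) = 0.01819 mol
n(Al) = (2/3) × 0.01819 = 0.01213 mol
m(Al) = 0.01213 × 26.98 = 0.3273 g
%Al = 0.3273 / 0.550 × 100 = 59.51%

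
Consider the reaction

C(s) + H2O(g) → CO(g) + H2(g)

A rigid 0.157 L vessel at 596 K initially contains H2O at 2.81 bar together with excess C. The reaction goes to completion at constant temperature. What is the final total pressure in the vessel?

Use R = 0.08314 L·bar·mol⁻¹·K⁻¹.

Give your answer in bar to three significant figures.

Rigid vessel, constant T ⇒ P scales with total gas moles (1 → 2).
P_final = (2/1) × 2.81 = 5.620 bar

5.62 bar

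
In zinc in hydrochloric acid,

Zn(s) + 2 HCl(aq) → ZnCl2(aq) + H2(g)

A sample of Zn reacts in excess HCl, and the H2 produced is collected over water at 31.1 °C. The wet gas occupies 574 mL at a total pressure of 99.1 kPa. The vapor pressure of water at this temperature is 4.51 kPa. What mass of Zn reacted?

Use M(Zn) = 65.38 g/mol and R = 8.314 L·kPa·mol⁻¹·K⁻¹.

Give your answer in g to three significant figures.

P(H2) = 99.1 − 4.51 = 94.59 kPa
n(H2) = PV/RT = (94.59 × 0.5740) / (8.314 × 304.25) = 0.02146 mol
n(Zn) = (1/1) × 0.02146 = 0.02146 mol
m(Zn) = 0.02146 × 65.38 = 1.403 g

1.40 g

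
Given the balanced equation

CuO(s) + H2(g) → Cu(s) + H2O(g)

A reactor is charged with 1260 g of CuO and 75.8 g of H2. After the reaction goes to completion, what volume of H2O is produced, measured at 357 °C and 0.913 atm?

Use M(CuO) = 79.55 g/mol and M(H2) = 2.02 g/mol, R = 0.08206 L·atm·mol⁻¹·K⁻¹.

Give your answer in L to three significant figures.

n(CuO) = 1260 / 79.55 = 15.84 mol
n(H2) = 75.8 / 2.02 = 37.52 mol
For 15.84 mol CuO, stoichiometry requires (1/1) × 15.84 = 15.84 mol H2; 37.52 mol is available, so CuO is limiting.
n(H2O) = (1/1) × 15.84 = 15.84 mol
V(H2O) = nRT/P = 15.84 × 0.08206 × 630.15 / 0.913 = 897.1 L

897 L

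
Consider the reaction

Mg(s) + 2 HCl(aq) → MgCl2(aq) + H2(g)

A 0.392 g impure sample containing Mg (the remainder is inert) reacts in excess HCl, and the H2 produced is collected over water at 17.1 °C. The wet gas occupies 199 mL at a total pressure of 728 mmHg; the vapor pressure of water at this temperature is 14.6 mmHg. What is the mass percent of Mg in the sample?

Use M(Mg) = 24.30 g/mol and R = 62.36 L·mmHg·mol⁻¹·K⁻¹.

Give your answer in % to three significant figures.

P(H2) = 728 − 14.6 = 713.4 mmHg
n(H2) = PV/RT = (713.4 × 0.1990) / (62.36 × 290.25) = 0.007843 mol
n(Mg) = (1/1) × 0.007843 = 0.007843 mol
m(Mg) = 0.007843 × 24.30 = 0.1906 g
%Mg = 0.1906 / 0.392 × 100 = 48.62%

48.6 %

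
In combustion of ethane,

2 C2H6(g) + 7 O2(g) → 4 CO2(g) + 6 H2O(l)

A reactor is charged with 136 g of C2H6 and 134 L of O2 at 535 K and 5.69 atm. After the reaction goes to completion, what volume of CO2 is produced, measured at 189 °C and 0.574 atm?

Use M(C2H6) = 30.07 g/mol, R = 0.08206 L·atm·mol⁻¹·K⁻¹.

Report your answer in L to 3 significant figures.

n(C2H6) = 136 / 30.07 = 4.523 mol
n(O2) = PV/RT = (5.69 × 134) / (0.08206 × 535) = 17.37 mol
For 4.523 mol C2H6, stoichiometry requires (7/2) × 4.523 = 15.83 mol O2; 17.37 mol is available, so C2H6 is limiting.
n(CO2) = (4/2) × 4.523 = 9.046 mol
V(CO2) = nRT/P = 9.046 × 0.08206 × 462.15 / 0.574 = 597.7 L

598 L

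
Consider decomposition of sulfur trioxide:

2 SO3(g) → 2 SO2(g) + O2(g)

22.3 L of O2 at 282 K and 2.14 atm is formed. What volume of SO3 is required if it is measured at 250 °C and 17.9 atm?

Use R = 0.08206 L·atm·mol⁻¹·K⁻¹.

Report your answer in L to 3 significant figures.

9.89 L

n(O2) = PV/RT = (2.14 × 22.3) / (0.08206 × 282) = 2.062 mol
n(SO3) = (2/1) × 2.062 = 4.124 mol
V = nRT/P = 4.124 × 0.08206 × 523.15 / 17.9 = 9.891 L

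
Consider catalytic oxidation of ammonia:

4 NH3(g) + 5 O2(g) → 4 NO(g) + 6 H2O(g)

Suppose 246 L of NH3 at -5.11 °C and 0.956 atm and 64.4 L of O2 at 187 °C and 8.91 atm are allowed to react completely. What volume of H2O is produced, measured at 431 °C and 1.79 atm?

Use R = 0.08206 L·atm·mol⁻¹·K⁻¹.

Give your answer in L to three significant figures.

518 L

n(NH3) = PV/RT = (0.956 × 246) / (0.08206 × 268.04) = 10.69 mol
n(O2) = PV/RT = (8.91 × 64.4) / (0.08206 × 460.15) = 15.20 mol
For 10.69 mol NH3, stoichiometry requires (5/4) × 10.69 = 13.36 mol O2; 15.20 mol is available, so NH3 is limiting.
n(H2O) = (6/4) × 10.69 = 16.04 mol
V(H2O) = nRT/P = 16.04 × 0.08206 × 704.15 / 1.79 = 517.8 L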